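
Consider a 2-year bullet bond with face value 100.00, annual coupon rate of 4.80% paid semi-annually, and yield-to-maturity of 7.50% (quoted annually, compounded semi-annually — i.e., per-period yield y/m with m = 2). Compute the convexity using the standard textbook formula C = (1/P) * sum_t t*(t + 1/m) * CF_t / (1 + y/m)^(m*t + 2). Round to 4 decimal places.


Coupon per period c = face * coupon_rate / m = 2.400000
Periods per year m = 2; per-period yield y/m = 0.037500
Number of cashflows N = 4
Cashflows (t years, CF_t, discount factor 1/(1+y/m)^(m*t), PV):
  t = 0.5000: CF_t = 2.400000, DF = 0.963855, PV = 2.313253
  t = 1.0000: CF_t = 2.400000, DF = 0.929017, PV = 2.229641
  t = 1.5000: CF_t = 2.400000, DF = 0.895438, PV = 2.149052
  t = 2.0000: CF_t = 102.400000, DF = 0.863073, PV = 88.378685
Price P = sum_t PV_t = 95.070631
Convexity numerator sum_t t*(t + 1/m) * CF_t / (1+y/m)^(m*t + 2):
  t = 0.5000: term = 1.074526
  t = 1.0000: term = 3.107063
  t = 1.5000: term = 5.989519
  t = 2.0000: term = 410.526625
Convexity = (1/P) * sum = 420.697733 / 95.070631 = 4.425107

Answer: Convexity = 4.4251


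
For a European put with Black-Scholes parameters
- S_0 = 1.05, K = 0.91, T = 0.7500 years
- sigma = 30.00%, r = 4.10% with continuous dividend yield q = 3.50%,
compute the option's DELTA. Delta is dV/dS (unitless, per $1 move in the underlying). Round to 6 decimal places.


Answer: Delta = -0.236297

Derivation:
d1 = 0.6980197226; d2 = 0.4382121015
phi(d1) = 0.3126864650; exp(-qT) = 0.9740915363; exp(-rT) = 0.9697179723
N(-d1) = 0.2425824300
Delta = -exp(-qT) * N(-d1) = -0.9740915363 * 0.2425824300 = -0.236297


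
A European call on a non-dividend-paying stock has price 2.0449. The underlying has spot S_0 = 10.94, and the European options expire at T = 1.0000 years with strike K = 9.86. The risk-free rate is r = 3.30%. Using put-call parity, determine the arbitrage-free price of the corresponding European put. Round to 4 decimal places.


Answer: Put price = 0.6448

Derivation:
Put-call parity: C - P = S_0 * exp(-qT) - K * exp(-rT).
S_0 * exp(-qT) = 10.9400 * 1.00000000 = 10.94000000
K * exp(-rT) = 9.8600 * 0.96753856 = 9.53993020
P = C - S*exp(-qT) + K*exp(-rT)
P = 2.0449 - 10.94000000 + 9.53993020 = 0.6448


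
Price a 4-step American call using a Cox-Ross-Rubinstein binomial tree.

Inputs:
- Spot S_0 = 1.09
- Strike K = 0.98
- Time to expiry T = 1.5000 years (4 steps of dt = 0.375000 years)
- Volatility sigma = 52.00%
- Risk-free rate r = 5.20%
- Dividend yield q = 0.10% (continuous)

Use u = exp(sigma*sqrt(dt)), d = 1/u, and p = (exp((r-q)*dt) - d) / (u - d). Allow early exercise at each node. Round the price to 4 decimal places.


dt = T/N = 0.375000
u = exp(sigma*sqrt(dt)) = 1.374972; d = 1/u = 0.727287
p = (exp((r-q)*dt) - d) / (u - d) = 0.450870
Discount per step: exp(-r*dt) = 0.980689
Stock lattice S(k, i) with i counting down-moves:
  k=0: S(0,0) = 1.0900
  k=1: S(1,0) = 1.4987; S(1,1) = 0.7927
  k=2: S(2,0) = 2.0607; S(2,1) = 1.0900; S(2,2) = 0.5766
  k=3: S(3,0) = 2.8334; S(3,1) = 1.4987; S(3,2) = 0.7927; S(3,3) = 0.4193
  k=4: S(4,0) = 3.8959; S(4,1) = 2.0607; S(4,2) = 1.0900; S(4,3) = 0.5766; S(4,4) = 0.3050
Terminal payoffs V(N, i) = max(S_T - K, 0):
  V(4,0) = 2.915852; V(4,1) = 1.080699; V(4,2) = 0.110000; V(4,3) = 0.000000; V(4,4) = 0.000000
Backward induction: V(k, i) = exp(-r*dt) * [p * V(k+1, i) + (1-p) * V(k+1, i+1)]; then take max(V_cont, immediate exercise) for American.
  V(3,0) = exp(-r*dt) * [p*2.915852 + (1-p)*1.080699] = 1.871266; exercise = 1.853404; V(3,0) = max -> 1.871266
  V(3,1) = exp(-r*dt) * [p*1.080699 + (1-p)*0.110000] = 0.537083; exercise = 0.518720; V(3,1) = max -> 0.537083
  V(3,2) = exp(-r*dt) * [p*0.110000 + (1-p)*0.000000] = 0.048638; exercise = 0.000000; V(3,2) = max -> 0.048638
  V(3,3) = exp(-r*dt) * [p*0.000000 + (1-p)*0.000000] = 0.000000; exercise = 0.000000; V(3,3) = max -> 0.000000
  V(2,0) = exp(-r*dt) * [p*1.871266 + (1-p)*0.537083] = 1.116638; exercise = 1.080699; V(2,0) = max -> 1.116638
  V(2,1) = exp(-r*dt) * [p*0.537083 + (1-p)*0.048638] = 0.263671; exercise = 0.110000; V(2,1) = max -> 0.263671
  V(2,2) = exp(-r*dt) * [p*0.048638 + (1-p)*0.000000] = 0.021506; exercise = 0.000000; V(2,2) = max -> 0.021506
  V(1,0) = exp(-r*dt) * [p*1.116638 + (1-p)*0.263671] = 0.635730; exercise = 0.518720; V(1,0) = max -> 0.635730
  V(1,1) = exp(-r*dt) * [p*0.263671 + (1-p)*0.021506] = 0.128167; exercise = 0.000000; V(1,1) = max -> 0.128167
  V(0,0) = exp(-r*dt) * [p*0.635730 + (1-p)*0.128167] = 0.350118; exercise = 0.110000; V(0,0) = max -> 0.350118

Answer: Price = V(0,0) = 0.3501


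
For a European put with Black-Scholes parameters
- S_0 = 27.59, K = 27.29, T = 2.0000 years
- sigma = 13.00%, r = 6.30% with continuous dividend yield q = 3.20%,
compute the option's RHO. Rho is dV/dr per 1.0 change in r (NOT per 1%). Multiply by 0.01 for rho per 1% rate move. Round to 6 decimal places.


d1 = 0.4886273947; d2 = 0.3047796316
phi(d1) = 0.3540500829; exp(-qT) = 0.9380049995; exp(-rT) = 0.8816148468
N(-d2) = 0.3802669978
Rho = -K*T*exp(-rT)*N(-d2) = -27.2900 * 2.0000 * 0.8816148468 * 0.3802669978 = -18.297892

Answer: Rho = -18.297892


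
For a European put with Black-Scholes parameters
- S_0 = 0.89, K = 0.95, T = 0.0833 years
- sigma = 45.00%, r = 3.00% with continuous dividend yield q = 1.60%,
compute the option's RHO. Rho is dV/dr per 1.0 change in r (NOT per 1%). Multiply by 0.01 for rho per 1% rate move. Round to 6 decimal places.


Answer: Rho = -0.056178

Derivation:
d1 = -0.4284041246; d2 = -0.5582819518
phi(d1) = 0.3639628124; exp(-qT) = 0.9986680878; exp(-rT) = 0.9975041199
N(-d2) = 0.7116740664
Rho = -K*T*exp(-rT)*N(-d2) = -0.9500 * 0.0833 * 0.9975041199 * 0.7116740664 = -0.056178


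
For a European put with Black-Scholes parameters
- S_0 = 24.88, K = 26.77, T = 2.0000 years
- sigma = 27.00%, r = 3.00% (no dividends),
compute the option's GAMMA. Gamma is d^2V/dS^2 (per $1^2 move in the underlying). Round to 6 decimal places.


Answer: Gamma = 0.041484

Derivation:
d1 = 0.1563031003; d2 = -0.2255345616
phi(d1) = 0.3940987121; exp(-qT) = 1.0000000000; exp(-rT) = 0.9417645336
Gamma = exp(-qT) * phi(d1) / (S * sigma * sqrt(T)) = 1.0000000000 * 0.3940987121 / (24.8800 * 0.2700 * 1.4142135624) = 0.041484


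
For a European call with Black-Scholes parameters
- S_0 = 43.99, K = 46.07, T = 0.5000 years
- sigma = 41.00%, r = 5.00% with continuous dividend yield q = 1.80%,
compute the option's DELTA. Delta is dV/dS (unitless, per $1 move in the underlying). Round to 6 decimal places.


Answer: Delta = 0.511642

Derivation:
d1 = 0.0407892181; d2 = -0.2491245622
phi(d1) = 0.3986105462; exp(-qT) = 0.9910403788; exp(-rT) = 0.9753099120
N(d1) = 0.5162680325
Delta = exp(-qT) * N(d1) = 0.9910403788 * 0.5162680325 = 0.511642


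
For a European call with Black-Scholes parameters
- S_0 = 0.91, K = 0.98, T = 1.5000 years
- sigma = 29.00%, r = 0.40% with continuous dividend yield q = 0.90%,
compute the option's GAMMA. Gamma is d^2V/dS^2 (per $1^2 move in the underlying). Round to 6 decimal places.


d1 = -0.0521796841; d2 = -0.4073556968
phi(d1) = 0.3983995460; exp(-qT) = 0.9865907163; exp(-rT) = 0.9940179641
Gamma = exp(-qT) * phi(d1) / (S * sigma * sqrt(T)) = 0.9865907163 * 0.3983995460 / (0.9100 * 0.2900 * 1.2247448714) = 1.216104

Answer: Gamma = 1.216104


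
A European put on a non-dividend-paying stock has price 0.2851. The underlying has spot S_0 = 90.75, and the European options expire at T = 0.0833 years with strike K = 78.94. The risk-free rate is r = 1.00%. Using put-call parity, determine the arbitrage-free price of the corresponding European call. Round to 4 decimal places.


Answer: Call price = 12.1608

Derivation:
Put-call parity: C - P = S_0 * exp(-qT) - K * exp(-rT).
S_0 * exp(-qT) = 90.7500 * 1.00000000 = 90.75000000
K * exp(-rT) = 78.9400 * 0.99916735 = 78.87427036
C = P + S*exp(-qT) - K*exp(-rT)
C = 0.2851 + 90.75000000 - 78.87427036 = 12.1608


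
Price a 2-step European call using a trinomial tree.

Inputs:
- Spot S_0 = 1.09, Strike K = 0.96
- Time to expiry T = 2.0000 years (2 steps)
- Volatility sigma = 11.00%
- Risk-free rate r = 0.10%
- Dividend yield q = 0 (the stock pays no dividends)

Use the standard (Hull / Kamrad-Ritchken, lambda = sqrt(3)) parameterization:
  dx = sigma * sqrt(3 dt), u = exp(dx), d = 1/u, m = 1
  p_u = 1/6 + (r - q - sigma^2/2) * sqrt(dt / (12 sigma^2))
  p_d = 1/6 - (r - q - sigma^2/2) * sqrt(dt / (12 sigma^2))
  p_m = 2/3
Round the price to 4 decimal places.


dt = T/N = 1.000000; dx = sigma*sqrt(3*dt) = 0.190526
u = exp(dx) = 1.209885; d = 1/u = 0.826525
p_u = 0.153414, p_m = 0.666667, p_d = 0.179919
Discount per step: exp(-r*dt) = 0.999000
Stock lattice S(k, j) with j the centered position index:
  k=0: S(0,+0) = 1.0900
  k=1: S(1,-1) = 0.9009; S(1,+0) = 1.0900; S(1,+1) = 1.3188
  k=2: S(2,-2) = 0.7446; S(2,-1) = 0.9009; S(2,+0) = 1.0900; S(2,+1) = 1.3188; S(2,+2) = 1.5956
Terminal payoffs V(N, j) = max(S_T - K, 0):
  V(2,-2) = 0.000000; V(2,-1) = 0.000000; V(2,+0) = 0.130000; V(2,+1) = 0.358775; V(2,+2) = 0.635567
Backward induction: V(k, j) = exp(-r*dt) * [p_u * V(k+1, j+1) + p_m * V(k+1, j) + p_d * V(k+1, j-1)]
  V(1,-1) = exp(-r*dt) * [p_u*0.130000 + p_m*0.000000 + p_d*0.000000] = 0.019924
  V(1,+0) = exp(-r*dt) * [p_u*0.358775 + p_m*0.130000 + p_d*0.000000] = 0.141566
  V(1,+1) = exp(-r*dt) * [p_u*0.635567 + p_m*0.358775 + p_d*0.130000] = 0.359718
  V(0,+0) = exp(-r*dt) * [p_u*0.359718 + p_m*0.141566 + p_d*0.019924] = 0.152995

Answer: Price = V(0,0) = 0.1530


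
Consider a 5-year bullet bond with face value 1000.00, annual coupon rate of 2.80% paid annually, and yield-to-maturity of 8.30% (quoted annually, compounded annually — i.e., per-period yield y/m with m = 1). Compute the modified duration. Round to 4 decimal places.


Answer: Modified duration = 4.3341

Derivation:
Coupon per period c = face * coupon_rate / m = 28.000000
Periods per year m = 1; per-period yield y/m = 0.083000
Number of cashflows N = 5
Cashflows (t years, CF_t, discount factor 1/(1+y/m)^(m*t), PV):
  t = 1.0000: CF_t = 28.000000, DF = 0.923361, PV = 25.854109
  t = 2.0000: CF_t = 28.000000, DF = 0.852596, PV = 23.872677
  t = 3.0000: CF_t = 28.000000, DF = 0.787254, PV = 22.043100
  t = 4.0000: CF_t = 28.000000, DF = 0.726919, PV = 20.353739
  t = 5.0000: CF_t = 1028.000000, DF = 0.671209, PV = 690.002766
Price P = sum_t PV_t = 782.126390
First compute Macaulay numerator sum_t t * PV_t:
  t * PV_t at t = 1.0000: 25.854109
  t * PV_t at t = 2.0000: 47.745354
  t * PV_t at t = 3.0000: 66.129299
  t * PV_t at t = 4.0000: 81.414957
  t * PV_t at t = 5.0000: 3450.013829
Macaulay duration D = 3671.157547 / 782.126390 = 4.693816
Modified duration = D / (1 + y/m) = 4.693816 / (1 + 0.083000) = 4.334087


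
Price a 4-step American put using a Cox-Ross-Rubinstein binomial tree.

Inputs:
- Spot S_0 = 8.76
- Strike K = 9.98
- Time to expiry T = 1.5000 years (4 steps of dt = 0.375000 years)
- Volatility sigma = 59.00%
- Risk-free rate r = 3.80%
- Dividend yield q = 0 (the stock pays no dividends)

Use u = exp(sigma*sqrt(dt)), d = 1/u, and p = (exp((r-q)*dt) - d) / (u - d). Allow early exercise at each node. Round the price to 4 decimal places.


dt = T/N = 0.375000
u = exp(sigma*sqrt(dt)) = 1.435194; d = 1/u = 0.696770
p = (exp((r-q)*dt) - d) / (u - d) = 0.430081
Discount per step: exp(-r*dt) = 0.985851
Stock lattice S(k, i) with i counting down-moves:
  k=0: S(0,0) = 8.7600
  k=1: S(1,0) = 12.5723; S(1,1) = 6.1037
  k=2: S(2,0) = 18.0437; S(2,1) = 8.7600; S(2,2) = 4.2529
  k=3: S(3,0) = 25.8962; S(3,1) = 12.5723; S(3,2) = 6.1037; S(3,3) = 2.9633
  k=4: S(4,0) = 37.1660; S(4,1) = 18.0437; S(4,2) = 8.7600; S(4,3) = 4.2529; S(4,4) = 2.0647
Terminal payoffs V(N, i) = max(K - S_T, 0):
  V(4,0) = 0.000000; V(4,1) = 0.000000; V(4,2) = 1.220000; V(4,3) = 5.727120; V(4,4) = 7.915275
Backward induction: V(k, i) = exp(-r*dt) * [p * V(k+1, i) + (1-p) * V(k+1, i+1)]; then take max(V_cont, immediate exercise) for American.
  V(3,0) = exp(-r*dt) * [p*0.000000 + (1-p)*0.000000] = 0.000000; exercise = 0.000000; V(3,0) = max -> 0.000000
  V(3,1) = exp(-r*dt) * [p*0.000000 + (1-p)*1.220000] = 0.685463; exercise = 0.000000; V(3,1) = max -> 0.685463
  V(3,2) = exp(-r*dt) * [p*1.220000 + (1-p)*5.727120] = 3.735087; exercise = 3.876294; V(3,2) = max -> 3.876294
  V(3,3) = exp(-r*dt) * [p*5.727120 + (1-p)*7.915275] = 6.875514; exercise = 7.016720; V(3,3) = max -> 7.016720
  V(2,0) = exp(-r*dt) * [p*0.000000 + (1-p)*0.685463] = 0.385131; exercise = 0.000000; V(2,0) = max -> 0.385131
  V(2,1) = exp(-r*dt) * [p*0.685463 + (1-p)*3.876294] = 2.468550; exercise = 1.220000; V(2,1) = max -> 2.468550
  V(2,2) = exp(-r*dt) * [p*3.876294 + (1-p)*7.016720] = 5.585913; exercise = 5.727120; V(2,2) = max -> 5.727120
  V(1,0) = exp(-r*dt) * [p*0.385131 + (1-p)*2.468550] = 1.550262; exercise = 0.000000; V(1,0) = max -> 1.550262
  V(1,1) = exp(-r*dt) * [p*2.468550 + (1-p)*5.727120] = 4.264467; exercise = 3.876294; V(1,1) = max -> 4.264467
  V(0,0) = exp(-r*dt) * [p*1.550262 + (1-p)*4.264467] = 3.053318; exercise = 1.220000; V(0,0) = max -> 3.053318

Answer: Price = V(0,0) = 3.0533


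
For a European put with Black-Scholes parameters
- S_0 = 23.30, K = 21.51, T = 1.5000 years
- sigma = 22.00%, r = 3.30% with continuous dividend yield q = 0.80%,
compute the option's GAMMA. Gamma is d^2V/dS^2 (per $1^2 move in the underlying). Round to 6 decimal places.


Answer: Gamma = 0.053356

Derivation:
d1 = 0.5705656481; d2 = 0.3011217764
phi(d1) = 0.3390149363; exp(-qT) = 0.9880717129; exp(-rT) = 0.9517051581
Gamma = exp(-qT) * phi(d1) / (S * sigma * sqrt(T)) = 0.9880717129 * 0.3390149363 / (23.3000 * 0.2200 * 1.2247448714) = 0.053356


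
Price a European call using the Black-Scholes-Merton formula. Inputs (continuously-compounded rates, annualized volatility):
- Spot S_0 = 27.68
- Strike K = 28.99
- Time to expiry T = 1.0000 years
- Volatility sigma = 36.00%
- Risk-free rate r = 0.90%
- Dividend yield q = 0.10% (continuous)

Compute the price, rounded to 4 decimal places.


Answer: Price = 3.5105

Derivation:
d1 = (ln(S/K) + (r - q + 0.5*sigma^2) * T) / (sigma * sqrt(T)) = 0.07377552
d2 = d1 - sigma * sqrt(T) = -0.28622448
exp(-rT) = 0.99104038; exp(-qT) = 0.99900050
C = S_0 * exp(-qT) * N(d1) - K * exp(-rT) * N(d2)
N(d1) = 0.52940550; N(d2) = 0.38735310
C = 27.6800 * 0.99900050 * 0.52940550 - 28.9900 * 0.99104038 * 0.38735310 = 3.5105


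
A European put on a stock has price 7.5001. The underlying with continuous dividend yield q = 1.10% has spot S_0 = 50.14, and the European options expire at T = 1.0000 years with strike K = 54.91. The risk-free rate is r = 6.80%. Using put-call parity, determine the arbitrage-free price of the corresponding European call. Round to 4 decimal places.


Put-call parity: C - P = S_0 * exp(-qT) - K * exp(-rT).
S_0 * exp(-qT) = 50.1400 * 0.98906028 = 49.59148238
K * exp(-rT) = 54.9100 * 0.93426047 = 51.30024260
C = P + S*exp(-qT) - K*exp(-rT)
C = 7.5001 + 49.59148238 - 51.30024260 = 5.7913

Answer: Call price = 5.7913


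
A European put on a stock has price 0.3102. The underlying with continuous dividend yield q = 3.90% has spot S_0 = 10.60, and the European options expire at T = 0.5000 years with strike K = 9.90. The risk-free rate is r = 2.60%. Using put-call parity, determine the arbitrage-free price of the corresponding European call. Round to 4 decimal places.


Answer: Call price = 0.9334

Derivation:
Put-call parity: C - P = S_0 * exp(-qT) - K * exp(-rT).
S_0 * exp(-qT) = 10.6000 * 0.98068890 = 10.39530229
K * exp(-rT) = 9.9000 * 0.98708414 = 9.77213294
C = P + S*exp(-qT) - K*exp(-rT)
C = 0.3102 + 10.39530229 - 9.77213294 = 0.9334


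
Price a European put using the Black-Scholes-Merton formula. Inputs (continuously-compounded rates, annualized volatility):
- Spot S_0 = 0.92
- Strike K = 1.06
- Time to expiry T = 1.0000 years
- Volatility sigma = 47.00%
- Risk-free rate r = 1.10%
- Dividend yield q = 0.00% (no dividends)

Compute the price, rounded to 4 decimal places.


Answer: Price = 0.2539

Derivation:
d1 = (ln(S/K) + (r - q + 0.5*sigma^2) * T) / (sigma * sqrt(T)) = -0.04297982
d2 = d1 - sigma * sqrt(T) = -0.51297982
exp(-rT) = 0.98906028; exp(-qT) = 1.00000000
P = K * exp(-rT) * N(-d2) - S_0 * exp(-qT) * N(-d1)
N(-d1) = 0.51714119; N(-d2) = 0.69601728
P = 1.0600 * 0.98906028 * 0.69601728 - 0.9200 * 1.00000000 * 0.51714119 = 0.2539


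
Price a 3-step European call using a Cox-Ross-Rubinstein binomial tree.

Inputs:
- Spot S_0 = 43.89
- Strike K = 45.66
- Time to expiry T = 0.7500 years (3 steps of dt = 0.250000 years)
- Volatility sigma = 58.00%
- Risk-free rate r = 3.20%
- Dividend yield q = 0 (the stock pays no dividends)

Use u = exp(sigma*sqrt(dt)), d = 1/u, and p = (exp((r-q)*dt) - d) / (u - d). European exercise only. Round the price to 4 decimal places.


dt = T/N = 0.250000
u = exp(sigma*sqrt(dt)) = 1.336427; d = 1/u = 0.748264
p = (exp((r-q)*dt) - d) / (u - d) = 0.441660
Discount per step: exp(-r*dt) = 0.992032
Stock lattice S(k, i) with i counting down-moves:
  k=0: S(0,0) = 43.8900
  k=1: S(1,0) = 58.6558; S(1,1) = 32.8413
  k=2: S(2,0) = 78.3892; S(2,1) = 43.8900; S(2,2) = 24.5739
  k=3: S(3,0) = 104.7615; S(3,1) = 58.6558; S(3,2) = 32.8413; S(3,3) = 18.3878
Terminal payoffs V(N, i) = max(S_T - K, 0):
  V(3,0) = 59.101517; V(3,1) = 12.995802; V(3,2) = 0.000000; V(3,3) = 0.000000
Backward induction: V(k, i) = exp(-r*dt) * [p * V(k+1, i) + (1-p) * V(k+1, i+1)].
  V(2,0) = exp(-r*dt) * [p*59.101517 + (1-p)*12.995802] = 33.093049
  V(2,1) = exp(-r*dt) * [p*12.995802 + (1-p)*0.000000] = 5.693992
  V(2,2) = exp(-r*dt) * [p*0.000000 + (1-p)*0.000000] = 0.000000
  V(1,0) = exp(-r*dt) * [p*33.093049 + (1-p)*5.693992] = 17.653269
  V(1,1) = exp(-r*dt) * [p*5.693992 + (1-p)*0.000000] = 2.494771
  V(0,0) = exp(-r*dt) * [p*17.653269 + (1-p)*2.494771] = 9.116450

Answer: Price = V(0,0) = 9.1165


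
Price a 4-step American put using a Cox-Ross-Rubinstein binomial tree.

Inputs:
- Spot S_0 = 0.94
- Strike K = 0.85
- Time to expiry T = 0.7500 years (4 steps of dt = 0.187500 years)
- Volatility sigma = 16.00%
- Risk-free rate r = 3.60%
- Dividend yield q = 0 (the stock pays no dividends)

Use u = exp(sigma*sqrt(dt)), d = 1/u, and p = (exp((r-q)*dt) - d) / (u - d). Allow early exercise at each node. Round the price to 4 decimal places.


dt = T/N = 0.187500
u = exp(sigma*sqrt(dt)) = 1.071738; d = 1/u = 0.933063
p = (exp((r-q)*dt) - d) / (u - d) = 0.531526
Discount per step: exp(-r*dt) = 0.993273
Stock lattice S(k, i) with i counting down-moves:
  k=0: S(0,0) = 0.9400
  k=1: S(1,0) = 1.0074; S(1,1) = 0.8771
  k=2: S(2,0) = 1.0797; S(2,1) = 0.9400; S(2,2) = 0.8184
  k=3: S(3,0) = 1.1572; S(3,1) = 1.0074; S(3,2) = 0.8771; S(3,3) = 0.7636
  k=4: S(4,0) = 1.2402; S(4,1) = 1.0797; S(4,2) = 0.9400; S(4,3) = 0.8184; S(4,4) = 0.7125
Terminal payoffs V(N, i) = max(K - S_T, 0):
  V(4,0) = 0.000000; V(4,1) = 0.000000; V(4,2) = 0.000000; V(4,3) = 0.031629; V(4,4) = 0.137520
Backward induction: V(k, i) = exp(-r*dt) * [p * V(k+1, i) + (1-p) * V(k+1, i+1)]; then take max(V_cont, immediate exercise) for American.
  V(3,0) = exp(-r*dt) * [p*0.000000 + (1-p)*0.000000] = 0.000000; exercise = 0.000000; V(3,0) = max -> 0.000000
  V(3,1) = exp(-r*dt) * [p*0.000000 + (1-p)*0.000000] = 0.000000; exercise = 0.000000; V(3,1) = max -> 0.000000
  V(3,2) = exp(-r*dt) * [p*0.000000 + (1-p)*0.031629] = 0.014718; exercise = 0.000000; V(3,2) = max -> 0.014718
  V(3,3) = exp(-r*dt) * [p*0.031629 + (1-p)*0.137520] = 0.080690; exercise = 0.086408; V(3,3) = max -> 0.086408
  V(2,0) = exp(-r*dt) * [p*0.000000 + (1-p)*0.000000] = 0.000000; exercise = 0.000000; V(2,0) = max -> 0.000000
  V(2,1) = exp(-r*dt) * [p*0.000000 + (1-p)*0.014718] = 0.006848; exercise = 0.000000; V(2,1) = max -> 0.006848
  V(2,2) = exp(-r*dt) * [p*0.014718 + (1-p)*0.086408] = 0.047978; exercise = 0.031629; V(2,2) = max -> 0.047978
  V(1,0) = exp(-r*dt) * [p*0.000000 + (1-p)*0.006848] = 0.003187; exercise = 0.000000; V(1,0) = max -> 0.003187
  V(1,1) = exp(-r*dt) * [p*0.006848 + (1-p)*0.047978] = 0.025941; exercise = 0.000000; V(1,1) = max -> 0.025941
  V(0,0) = exp(-r*dt) * [p*0.003187 + (1-p)*0.025941] = 0.013753; exercise = 0.000000; V(0,0) = max -> 0.013753

Answer: Price = V(0,0) = 0.0138


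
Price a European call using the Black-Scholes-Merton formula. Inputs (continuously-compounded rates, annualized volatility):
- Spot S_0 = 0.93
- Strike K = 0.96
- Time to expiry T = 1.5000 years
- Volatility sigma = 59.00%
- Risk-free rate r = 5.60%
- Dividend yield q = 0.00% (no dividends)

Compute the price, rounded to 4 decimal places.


Answer: Price = 0.2800

Derivation:
d1 = (ln(S/K) + (r - q + 0.5*sigma^2) * T) / (sigma * sqrt(T)) = 0.43360992
d2 = d1 - sigma * sqrt(T) = -0.28898955
exp(-rT) = 0.91943126; exp(-qT) = 1.00000000
C = S_0 * exp(-qT) * N(d1) - K * exp(-rT) * N(d2)
N(d1) = 0.66771414; N(d2) = 0.38629469
C = 0.9300 * 1.00000000 * 0.66771414 - 0.9600 * 0.91943126 * 0.38629469 = 0.2800


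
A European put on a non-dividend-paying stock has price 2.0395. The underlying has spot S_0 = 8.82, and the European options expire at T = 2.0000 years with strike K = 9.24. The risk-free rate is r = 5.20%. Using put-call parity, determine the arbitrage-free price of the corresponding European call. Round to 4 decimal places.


Put-call parity: C - P = S_0 * exp(-qT) - K * exp(-rT).
S_0 * exp(-qT) = 8.8200 * 1.00000000 = 8.82000000
K * exp(-rT) = 9.2400 * 0.90122530 = 8.32732175
C = P + S*exp(-qT) - K*exp(-rT)
C = 2.0395 + 8.82000000 - 8.32732175 = 2.5322

Answer: Call price = 2.5322


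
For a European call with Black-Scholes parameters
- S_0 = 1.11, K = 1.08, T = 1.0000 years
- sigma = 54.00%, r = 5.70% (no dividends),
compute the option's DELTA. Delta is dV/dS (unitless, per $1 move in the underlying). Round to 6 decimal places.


d1 = 0.4262943966; d2 = -0.1137056034
phi(d1) = 0.3642911059; exp(-qT) = 1.0000000000; exp(-rT) = 0.9445940694
N(d1) = 0.6650533298
Delta = exp(-qT) * N(d1) = 1.0000000000 * 0.6650533298 = 0.665053

Answer: Delta = 0.665053


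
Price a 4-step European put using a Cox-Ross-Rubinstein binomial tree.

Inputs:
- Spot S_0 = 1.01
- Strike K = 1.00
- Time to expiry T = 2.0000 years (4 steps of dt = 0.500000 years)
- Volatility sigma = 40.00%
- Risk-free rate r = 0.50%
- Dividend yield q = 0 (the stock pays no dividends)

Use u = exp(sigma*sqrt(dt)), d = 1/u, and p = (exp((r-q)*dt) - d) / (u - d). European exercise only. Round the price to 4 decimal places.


dt = T/N = 0.500000
u = exp(sigma*sqrt(dt)) = 1.326896; d = 1/u = 0.753638
p = (exp((r-q)*dt) - d) / (u - d) = 0.434123
Discount per step: exp(-r*dt) = 0.997503
Stock lattice S(k, i) with i counting down-moves:
  k=0: S(0,0) = 1.0100
  k=1: S(1,0) = 1.3402; S(1,1) = 0.7612
  k=2: S(2,0) = 1.7783; S(2,1) = 1.0100; S(2,2) = 0.5737
  k=3: S(3,0) = 2.3596; S(3,1) = 1.3402; S(3,2) = 0.7612; S(3,3) = 0.4323
  k=4: S(4,0) = 3.1309; S(4,1) = 1.7783; S(4,2) = 1.0100; S(4,3) = 0.5737; S(4,4) = 0.3258
Terminal payoffs V(N, i) = max(K - S_T, 0):
  V(4,0) = 0.000000; V(4,1) = 0.000000; V(4,2) = 0.000000; V(4,3) = 0.426350; V(4,4) = 0.674183
Backward induction: V(k, i) = exp(-r*dt) * [p * V(k+1, i) + (1-p) * V(k+1, i+1)].
  V(3,0) = exp(-r*dt) * [p*0.000000 + (1-p)*0.000000] = 0.000000
  V(3,1) = exp(-r*dt) * [p*0.000000 + (1-p)*0.000000] = 0.000000
  V(3,2) = exp(-r*dt) * [p*0.000000 + (1-p)*0.426350] = 0.240659
  V(3,3) = exp(-r*dt) * [p*0.426350 + (1-p)*0.674183] = 0.565178
  V(2,0) = exp(-r*dt) * [p*0.000000 + (1-p)*0.000000] = 0.000000
  V(2,1) = exp(-r*dt) * [p*0.000000 + (1-p)*0.240659] = 0.135843
  V(2,2) = exp(-r*dt) * [p*0.240659 + (1-p)*0.565178] = 0.423237
  V(1,0) = exp(-r*dt) * [p*0.000000 + (1-p)*0.135843] = 0.076679
  V(1,1) = exp(-r*dt) * [p*0.135843 + (1-p)*0.423237] = 0.297727
  V(0,0) = exp(-r*dt) * [p*0.076679 + (1-p)*0.297727] = 0.201261

Answer: Price = V(0,0) = 0.2013


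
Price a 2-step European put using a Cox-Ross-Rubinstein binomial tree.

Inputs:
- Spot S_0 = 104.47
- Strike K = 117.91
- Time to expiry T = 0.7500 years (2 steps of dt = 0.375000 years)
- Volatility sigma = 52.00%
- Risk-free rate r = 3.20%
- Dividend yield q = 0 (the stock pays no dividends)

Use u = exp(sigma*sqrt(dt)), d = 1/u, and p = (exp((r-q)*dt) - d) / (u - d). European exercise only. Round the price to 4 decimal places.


Answer: Price = V(0,0) = 25.6674

Derivation:
dt = T/N = 0.375000
u = exp(sigma*sqrt(dt)) = 1.374972; d = 1/u = 0.727287
p = (exp((r-q)*dt) - d) / (u - d) = 0.439697
Discount per step: exp(-r*dt) = 0.988072
Stock lattice S(k, i) with i counting down-moves:
  k=0: S(0,0) = 104.4700
  k=1: S(1,0) = 143.6434; S(1,1) = 75.9797
  k=2: S(2,0) = 197.5057; S(2,1) = 104.4700; S(2,2) = 55.2591
Terminal payoffs V(N, i) = max(K - S_T, 0):
  V(2,0) = 0.000000; V(2,1) = 13.440000; V(2,2) = 62.650923
Backward induction: V(k, i) = exp(-r*dt) * [p * V(k+1, i) + (1-p) * V(k+1, i+1)].
  V(1,0) = exp(-r*dt) * [p*0.000000 + (1-p)*13.440000] = 7.440651
  V(1,1) = exp(-r*dt) * [p*13.440000 + (1-p)*62.650923] = 40.523829
  V(0,0) = exp(-r*dt) * [p*7.440651 + (1-p)*40.523829] = 25.667402


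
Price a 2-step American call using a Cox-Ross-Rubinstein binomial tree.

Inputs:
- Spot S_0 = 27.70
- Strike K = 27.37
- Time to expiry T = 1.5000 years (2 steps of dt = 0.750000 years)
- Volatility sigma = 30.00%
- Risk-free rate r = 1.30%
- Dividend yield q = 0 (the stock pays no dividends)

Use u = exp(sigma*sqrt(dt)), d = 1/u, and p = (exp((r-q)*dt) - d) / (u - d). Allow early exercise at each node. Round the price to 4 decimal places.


Answer: Price = V(0,0) = 4.0433

Derivation:
dt = T/N = 0.750000
u = exp(sigma*sqrt(dt)) = 1.296681; d = 1/u = 0.771200
p = (exp((r-q)*dt) - d) / (u - d) = 0.454056
Discount per step: exp(-r*dt) = 0.990297
Stock lattice S(k, i) with i counting down-moves:
  k=0: S(0,0) = 27.7000
  k=1: S(1,0) = 35.9181; S(1,1) = 21.3622
  k=2: S(2,0) = 46.5742; S(2,1) = 27.7000; S(2,2) = 16.4746
Terminal payoffs V(N, i) = max(S_T - K, 0):
  V(2,0) = 19.204243; V(2,1) = 0.330000; V(2,2) = 0.000000
Backward induction: V(k, i) = exp(-r*dt) * [p * V(k+1, i) + (1-p) * V(k+1, i+1)]; then take max(V_cont, immediate exercise) for American.
  V(1,0) = exp(-r*dt) * [p*19.204243 + (1-p)*0.330000] = 8.813614; exercise = 8.548053; V(1,0) = max -> 8.813614
  V(1,1) = exp(-r*dt) * [p*0.330000 + (1-p)*0.000000] = 0.148385; exercise = 0.000000; V(1,1) = max -> 0.148385
  V(0,0) = exp(-r*dt) * [p*8.813614 + (1-p)*0.148385] = 4.043271; exercise = 0.330000; V(0,0) = max -> 4.043271


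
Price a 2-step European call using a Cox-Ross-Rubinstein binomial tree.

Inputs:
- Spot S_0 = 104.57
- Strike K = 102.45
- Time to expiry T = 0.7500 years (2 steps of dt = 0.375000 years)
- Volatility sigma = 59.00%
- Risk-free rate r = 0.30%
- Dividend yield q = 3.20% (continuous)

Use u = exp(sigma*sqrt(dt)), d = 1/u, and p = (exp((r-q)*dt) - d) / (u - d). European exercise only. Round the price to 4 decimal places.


Answer: Price = V(0,0) = 18.6828

Derivation:
dt = T/N = 0.375000
u = exp(sigma*sqrt(dt)) = 1.435194; d = 1/u = 0.696770
p = (exp((r-q)*dt) - d) / (u - d) = 0.395997
Discount per step: exp(-r*dt) = 0.998876
Stock lattice S(k, i) with i counting down-moves:
  k=0: S(0,0) = 104.5700
  k=1: S(1,0) = 150.0782; S(1,1) = 72.8613
  k=2: S(2,0) = 215.3913; S(2,1) = 104.5700; S(2,2) = 50.7675
Terminal payoffs V(N, i) = max(S_T - K, 0):
  V(2,0) = 112.941258; V(2,1) = 2.120000; V(2,2) = 0.000000
Backward induction: V(k, i) = exp(-r*dt) * [p * V(k+1, i) + (1-p) * V(k+1, i+1)].
  V(1,0) = exp(-r*dt) * [p*112.941258 + (1-p)*2.120000] = 45.953208
  V(1,1) = exp(-r*dt) * [p*2.120000 + (1-p)*0.000000] = 0.838571
  V(0,0) = exp(-r*dt) * [p*45.953208 + (1-p)*0.838571] = 18.682822


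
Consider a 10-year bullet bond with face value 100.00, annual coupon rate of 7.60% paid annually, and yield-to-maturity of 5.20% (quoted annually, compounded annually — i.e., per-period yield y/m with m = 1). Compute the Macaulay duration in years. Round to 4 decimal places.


Coupon per period c = face * coupon_rate / m = 7.600000
Periods per year m = 1; per-period yield y/m = 0.052000
Number of cashflows N = 10
Cashflows (t years, CF_t, discount factor 1/(1+y/m)^(m*t), PV):
  t = 1.0000: CF_t = 7.600000, DF = 0.950570, PV = 7.224335
  t = 2.0000: CF_t = 7.600000, DF = 0.903584, PV = 6.867238
  t = 3.0000: CF_t = 7.600000, DF = 0.858920, PV = 6.527793
  t = 4.0000: CF_t = 7.600000, DF = 0.816464, PV = 6.205126
  t = 5.0000: CF_t = 7.600000, DF = 0.776106, PV = 5.898409
  t = 6.0000: CF_t = 7.600000, DF = 0.737744, PV = 5.606853
  t = 7.0000: CF_t = 7.600000, DF = 0.701277, PV = 5.329708
  t = 8.0000: CF_t = 7.600000, DF = 0.666613, PV = 5.066262
  t = 9.0000: CF_t = 7.600000, DF = 0.633663, PV = 4.815839
  t = 10.0000: CF_t = 107.600000, DF = 0.602341, PV = 64.811918
Price P = sum_t PV_t = 118.353481
Macaulay numerator sum_t t * PV_t:
  t * PV_t at t = 1.0000: 7.224335
  t * PV_t at t = 2.0000: 13.734476
  t * PV_t at t = 3.0000: 19.583379
  t * PV_t at t = 4.0000: 24.820506
  t * PV_t at t = 5.0000: 29.492046
  t * PV_t at t = 6.0000: 33.641117
  t * PV_t at t = 7.0000: 37.307956
  t * PV_t at t = 8.0000: 40.530099
  t * PV_t at t = 9.0000: 43.342548
  t * PV_t at t = 10.0000: 648.119179
Macaulay duration D = (sum_t t * PV_t) / P = 897.795640 / 118.353481 = 7.585714

Answer: Macaulay duration = 7.5857 years


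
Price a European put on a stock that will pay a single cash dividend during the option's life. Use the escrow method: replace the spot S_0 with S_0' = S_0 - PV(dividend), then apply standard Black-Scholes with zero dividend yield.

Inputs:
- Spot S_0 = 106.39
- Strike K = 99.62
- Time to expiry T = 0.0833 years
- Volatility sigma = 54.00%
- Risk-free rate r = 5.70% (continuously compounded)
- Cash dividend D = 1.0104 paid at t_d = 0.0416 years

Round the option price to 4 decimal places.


Answer: Price = 3.7140

Derivation:
PV(D) = D * exp(-r * t_d) = 1.0104 * 0.99763161 = 1.00800698
S_0' = S_0 - PV(D) = 106.3900 - 1.00800698 = 105.38199302
d1 = (ln(S_0'/K) + (r + sigma^2/2)*T) / (sigma*sqrt(T)) = 0.46917214
d2 = d1 - sigma*sqrt(T) = 0.31331875
exp(-rT) = 0.99526315
N(-d1) = 0.31947330; N(-d2) = 0.37701925
P = K * exp(-rT) * N(-d2) - S_0' * N(-d1) = 99.6200 * 0.99526315 * 0.37701925 - 105.38199302 * 0.31947330 = 3.7140


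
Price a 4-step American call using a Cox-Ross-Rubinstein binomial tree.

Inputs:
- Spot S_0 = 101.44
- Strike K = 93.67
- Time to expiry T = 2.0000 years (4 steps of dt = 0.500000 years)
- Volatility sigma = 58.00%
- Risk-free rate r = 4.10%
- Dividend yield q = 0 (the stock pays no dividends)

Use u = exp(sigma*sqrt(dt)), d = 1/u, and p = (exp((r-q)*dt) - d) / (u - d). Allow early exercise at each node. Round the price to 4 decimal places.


dt = T/N = 0.500000
u = exp(sigma*sqrt(dt)) = 1.507002; d = 1/u = 0.663569
p = (exp((r-q)*dt) - d) / (u - d) = 0.423439
Discount per step: exp(-r*dt) = 0.979709
Stock lattice S(k, i) with i counting down-moves:
  k=0: S(0,0) = 101.4400
  k=1: S(1,0) = 152.8702; S(1,1) = 67.3125
  k=2: S(2,0) = 230.3757; S(2,1) = 101.4400; S(2,2) = 44.6665
  k=3: S(3,0) = 347.1765; S(3,1) = 152.8702; S(3,2) = 67.3125; S(3,3) = 29.6393
  k=4: S(4,0) = 523.1955; S(4,1) = 230.3757; S(4,2) = 101.4400; S(4,3) = 44.6665; S(4,4) = 19.6677
Terminal payoffs V(N, i) = max(S_T - K, 0):
  V(4,0) = 429.525512; V(4,1) = 136.705678; V(4,2) = 7.770000; V(4,3) = 0.000000; V(4,4) = 0.000000
Backward induction: V(k, i) = exp(-r*dt) * [p * V(k+1, i) + (1-p) * V(k+1, i+1)]; then take max(V_cont, immediate exercise) for American.
  V(3,0) = exp(-r*dt) * [p*429.525512 + (1-p)*136.705678] = 255.407184; exercise = 253.506498; V(3,0) = max -> 255.407184
  V(3,1) = exp(-r*dt) * [p*136.705678 + (1-p)*7.770000] = 61.100921; exercise = 59.200235; V(3,1) = max -> 61.100921
  V(3,2) = exp(-r*dt) * [p*7.770000 + (1-p)*0.000000] = 3.223362; exercise = 0.000000; V(3,2) = max -> 3.223362
  V(3,3) = exp(-r*dt) * [p*0.000000 + (1-p)*0.000000] = 0.000000; exercise = 0.000000; V(3,3) = max -> 0.000000
  V(2,0) = exp(-r*dt) * [p*255.407184 + (1-p)*61.100921] = 140.468483; exercise = 136.705678; V(2,0) = max -> 140.468483
  V(2,1) = exp(-r*dt) * [p*61.100921 + (1-p)*3.223362] = 27.168290; exercise = 7.770000; V(2,1) = max -> 27.168290
  V(2,2) = exp(-r*dt) * [p*3.223362 + (1-p)*0.000000] = 1.337202; exercise = 0.000000; V(2,2) = max -> 1.337202
  V(1,0) = exp(-r*dt) * [p*140.468483 + (1-p)*27.168290] = 73.619260; exercise = 59.200235; V(1,0) = max -> 73.619260
  V(1,1) = exp(-r*dt) * [p*27.168290 + (1-p)*1.337202] = 12.026019; exercise = 0.000000; V(1,1) = max -> 12.026019
  V(0,0) = exp(-r*dt) * [p*73.619260 + (1-p)*12.026019] = 37.333769; exercise = 7.770000; V(0,0) = max -> 37.333769

Answer: Price = V(0,0) = 37.3338


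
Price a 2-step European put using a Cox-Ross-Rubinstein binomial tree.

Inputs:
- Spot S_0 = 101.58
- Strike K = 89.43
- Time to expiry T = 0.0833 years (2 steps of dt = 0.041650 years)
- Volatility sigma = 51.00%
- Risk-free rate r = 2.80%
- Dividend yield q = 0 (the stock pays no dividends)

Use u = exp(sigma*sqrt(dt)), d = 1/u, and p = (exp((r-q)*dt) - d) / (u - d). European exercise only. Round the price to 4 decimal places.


Answer: Price = V(0,0) = 1.8750

Derivation:
dt = T/N = 0.041650
u = exp(sigma*sqrt(dt)) = 1.109692; d = 1/u = 0.901151
p = (exp((r-q)*dt) - d) / (u - d) = 0.479598
Discount per step: exp(-r*dt) = 0.998834
Stock lattice S(k, i) with i counting down-moves:
  k=0: S(0,0) = 101.5800
  k=1: S(1,0) = 112.7225; S(1,1) = 91.5389
  k=2: S(2,0) = 125.0873; S(2,1) = 101.5800; S(2,2) = 82.4904
Terminal payoffs V(N, i) = max(K - S_T, 0):
  V(2,0) = 0.000000; V(2,1) = 0.000000; V(2,2) = 6.939620
Backward induction: V(k, i) = exp(-r*dt) * [p * V(k+1, i) + (1-p) * V(k+1, i+1)].
  V(1,0) = exp(-r*dt) * [p*0.000000 + (1-p)*0.000000] = 0.000000
  V(1,1) = exp(-r*dt) * [p*0.000000 + (1-p)*6.939620] = 3.607181
  V(0,0) = exp(-r*dt) * [p*0.000000 + (1-p)*3.607181] = 1.874995


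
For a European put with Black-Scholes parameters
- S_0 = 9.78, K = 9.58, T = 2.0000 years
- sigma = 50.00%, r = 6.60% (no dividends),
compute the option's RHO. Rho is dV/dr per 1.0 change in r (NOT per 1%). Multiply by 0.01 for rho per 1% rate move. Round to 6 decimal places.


Answer: Rho = -9.314540

Derivation:
d1 = 0.5694499088; d2 = -0.1376568724
phi(d1) = 0.3392306117; exp(-qT) = 1.0000000000; exp(-rT) = 0.8763409951
N(-d2) = 0.5547441972
Rho = -K*T*exp(-rT)*N(-d2) = -9.5800 * 2.0000 * 0.8763409951 * 0.5547441972 = -9.314540


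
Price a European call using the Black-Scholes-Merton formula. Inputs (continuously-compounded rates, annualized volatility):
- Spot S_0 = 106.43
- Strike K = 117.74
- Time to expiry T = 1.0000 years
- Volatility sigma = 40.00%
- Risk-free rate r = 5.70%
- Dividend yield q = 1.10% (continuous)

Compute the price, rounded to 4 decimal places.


d1 = (ln(S/K) + (r - q + 0.5*sigma^2) * T) / (sigma * sqrt(T)) = 0.06252172
d2 = d1 - sigma * sqrt(T) = -0.33747828
exp(-rT) = 0.94459407; exp(-qT) = 0.98906028
C = S_0 * exp(-qT) * N(d1) - K * exp(-rT) * N(d2)
N(d1) = 0.52492632; N(d2) = 0.36787819
C = 106.4300 * 0.98906028 * 0.52492632 - 117.7400 * 0.94459407 * 0.36787819 = 14.3426

Answer: Price = 14.3426


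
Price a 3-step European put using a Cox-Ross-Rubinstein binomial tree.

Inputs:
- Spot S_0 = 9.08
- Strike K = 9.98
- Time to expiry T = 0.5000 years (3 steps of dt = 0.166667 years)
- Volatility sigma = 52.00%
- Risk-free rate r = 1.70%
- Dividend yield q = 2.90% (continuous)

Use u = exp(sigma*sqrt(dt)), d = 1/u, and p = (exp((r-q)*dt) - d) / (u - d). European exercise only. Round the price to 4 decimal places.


Answer: Price = V(0,0) = 1.9684

Derivation:
dt = T/N = 0.166667
u = exp(sigma*sqrt(dt)) = 1.236505; d = 1/u = 0.808731
p = (exp((r-q)*dt) - d) / (u - d) = 0.442455
Discount per step: exp(-r*dt) = 0.997171
Stock lattice S(k, i) with i counting down-moves:
  k=0: S(0,0) = 9.0800
  k=1: S(1,0) = 11.2275; S(1,1) = 7.3433
  k=2: S(2,0) = 13.8828; S(2,1) = 9.0800; S(2,2) = 5.9387
  k=3: S(3,0) = 17.1662; S(3,1) = 11.2275; S(3,2) = 7.3433; S(3,3) = 4.8028
Terminal payoffs V(N, i) = max(K - S_T, 0):
  V(3,0) = 0.000000; V(3,1) = 0.000000; V(3,2) = 2.636724; V(3,3) = 5.177163
Backward induction: V(k, i) = exp(-r*dt) * [p * V(k+1, i) + (1-p) * V(k+1, i+1)].
  V(2,0) = exp(-r*dt) * [p*0.000000 + (1-p)*0.000000] = 0.000000
  V(2,1) = exp(-r*dt) * [p*0.000000 + (1-p)*2.636724] = 1.465932
  V(2,2) = exp(-r*dt) * [p*2.636724 + (1-p)*5.177163] = 4.041664
  V(1,0) = exp(-r*dt) * [p*0.000000 + (1-p)*1.465932] = 0.815010
  V(1,1) = exp(-r*dt) * [p*1.465932 + (1-p)*4.041664] = 2.893806
  V(0,0) = exp(-r*dt) * [p*0.815010 + (1-p)*2.893806] = 1.968446


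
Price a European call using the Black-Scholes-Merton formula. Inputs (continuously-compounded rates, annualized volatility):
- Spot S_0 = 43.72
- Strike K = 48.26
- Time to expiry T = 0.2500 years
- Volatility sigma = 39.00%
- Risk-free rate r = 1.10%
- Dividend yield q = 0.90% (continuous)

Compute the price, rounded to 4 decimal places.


Answer: Price = 1.7518

Derivation:
d1 = (ln(S/K) + (r - q + 0.5*sigma^2) * T) / (sigma * sqrt(T)) = -0.40658921
d2 = d1 - sigma * sqrt(T) = -0.60158921
exp(-rT) = 0.99725378; exp(-qT) = 0.99775253
C = S_0 * exp(-qT) * N(d1) - K * exp(-rT) * N(d2)
N(d1) = 0.34215486; N(d2) = 0.27372380
C = 43.7200 * 0.99775253 * 0.34215486 - 48.2600 * 0.99725378 * 0.27372380 = 1.7518


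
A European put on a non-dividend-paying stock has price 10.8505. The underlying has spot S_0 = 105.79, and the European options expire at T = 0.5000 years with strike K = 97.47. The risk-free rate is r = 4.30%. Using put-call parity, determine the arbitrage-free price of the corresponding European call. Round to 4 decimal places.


Put-call parity: C - P = S_0 * exp(-qT) - K * exp(-rT).
S_0 * exp(-qT) = 105.7900 * 1.00000000 = 105.79000000
K * exp(-rT) = 97.4700 * 0.97872948 = 95.39676217
C = P + S*exp(-qT) - K*exp(-rT)
C = 10.8505 + 105.79000000 - 95.39676217 = 21.2437

Answer: Call price = 21.2437


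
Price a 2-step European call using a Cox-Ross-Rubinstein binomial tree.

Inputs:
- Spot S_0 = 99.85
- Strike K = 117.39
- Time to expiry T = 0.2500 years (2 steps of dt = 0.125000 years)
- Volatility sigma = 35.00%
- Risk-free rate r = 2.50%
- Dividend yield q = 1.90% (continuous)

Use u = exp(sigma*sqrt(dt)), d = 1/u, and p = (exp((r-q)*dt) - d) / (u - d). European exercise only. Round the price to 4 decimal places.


Answer: Price = V(0,0) = 2.3255

Derivation:
dt = T/N = 0.125000
u = exp(sigma*sqrt(dt)) = 1.131726; d = 1/u = 0.883606
p = (exp((r-q)*dt) - d) / (u - d) = 0.472127
Discount per step: exp(-r*dt) = 0.996880
Stock lattice S(k, i) with i counting down-moves:
  k=0: S(0,0) = 99.8500
  k=1: S(1,0) = 113.0028; S(1,1) = 88.2281
  k=2: S(2,0) = 127.8882; S(2,1) = 99.8500; S(2,2) = 77.9589
Terminal payoffs V(N, i) = max(S_T - K, 0):
  V(2,0) = 10.498199; V(2,1) = 0.000000; V(2,2) = 0.000000
Backward induction: V(k, i) = exp(-r*dt) * [p * V(k+1, i) + (1-p) * V(k+1, i+1)].
  V(1,0) = exp(-r*dt) * [p*10.498199 + (1-p)*0.000000] = 4.941022
  V(1,1) = exp(-r*dt) * [p*0.000000 + (1-p)*0.000000] = 0.000000
  V(0,0) = exp(-r*dt) * [p*4.941022 + (1-p)*0.000000] = 2.325513


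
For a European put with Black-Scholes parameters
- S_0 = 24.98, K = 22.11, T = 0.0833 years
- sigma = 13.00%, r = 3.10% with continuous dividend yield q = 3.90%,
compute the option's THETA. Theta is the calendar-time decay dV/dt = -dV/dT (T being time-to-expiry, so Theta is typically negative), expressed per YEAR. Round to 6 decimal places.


d1 = 3.2537885118; d2 = 3.2162682506
phi(d1) = 0.0020042039; exp(-qT) = 0.9967565713; exp(-rT) = 0.9974210313
Theta = -S*exp(-qT)*phi(d1)*sigma/(2*sqrt(T)) + r*K*exp(-rT)*N(-d2) - q*S*exp(-qT)*N(-d1)
N(-d1) = 0.0005693851; N(-d2) = 0.0006493469; sqrt(T) = 0.2886173938
Term 1 = -24.9800 * 0.9967565713 * 0.0020042039 * 0.1300 / (2 * 0.2886173938) = -0.0112386540
Term 2 = 0.0310 * 22.1100 * 0.9974210313 * 0.0006493469 = 0.0004439210
Term 3 = -0.0390 * 24.9800 * 0.9967565713 * 0.0005693851 = -0.0005529072
Theta = -0.0112386540 + (0.0004439210) + (-0.0005529072) = -0.011348

Answer: Theta = -0.011348


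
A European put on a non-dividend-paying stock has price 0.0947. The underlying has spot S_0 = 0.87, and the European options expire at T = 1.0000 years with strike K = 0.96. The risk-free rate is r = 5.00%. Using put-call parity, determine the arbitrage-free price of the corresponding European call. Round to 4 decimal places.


Answer: Call price = 0.0515

Derivation:
Put-call parity: C - P = S_0 * exp(-qT) - K * exp(-rT).
S_0 * exp(-qT) = 0.8700 * 1.00000000 = 0.87000000
K * exp(-rT) = 0.9600 * 0.95122942 = 0.91318025
C = P + S*exp(-qT) - K*exp(-rT)
C = 0.0947 + 0.87000000 - 0.91318025 = 0.0515
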